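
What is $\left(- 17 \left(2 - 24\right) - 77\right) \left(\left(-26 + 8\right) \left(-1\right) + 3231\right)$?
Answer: $964953$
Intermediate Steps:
$\left(- 17 \left(2 - 24\right) - 77\right) \left(\left(-26 + 8\right) \left(-1\right) + 3231\right) = \left(- 17 \left(2 - 24\right) - 77\right) \left(\left(-18\right) \left(-1\right) + 3231\right) = \left(\left(-17\right) \left(-22\right) - 77\right) \left(18 + 3231\right) = \left(374 - 77\right) 3249 = 297 \cdot 3249 = 964953$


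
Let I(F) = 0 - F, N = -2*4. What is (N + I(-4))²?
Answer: 16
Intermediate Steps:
N = -8
I(F) = -F
(N + I(-4))² = (-8 - 1*(-4))² = (-8 + 4)² = (-4)² = 16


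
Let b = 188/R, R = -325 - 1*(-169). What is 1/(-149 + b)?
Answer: -39/5858 ≈ -0.0066576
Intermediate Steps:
R = -156 (R = -325 + 169 = -156)
b = -47/39 (b = 188/(-156) = 188*(-1/156) = -47/39 ≈ -1.2051)
1/(-149 + b) = 1/(-149 - 47/39) = 1/(-5858/39) = -39/5858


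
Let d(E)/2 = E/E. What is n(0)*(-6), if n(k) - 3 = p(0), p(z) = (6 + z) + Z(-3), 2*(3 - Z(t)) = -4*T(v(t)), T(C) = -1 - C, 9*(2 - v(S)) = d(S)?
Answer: -116/3 ≈ -38.667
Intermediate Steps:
d(E) = 2 (d(E) = 2*(E/E) = 2*1 = 2)
v(S) = 16/9 (v(S) = 2 - ⅑*2 = 2 - 2/9 = 16/9)
Z(t) = -23/9 (Z(t) = 3 - (-2)*(-1 - 1*16/9) = 3 - (-2)*(-1 - 16/9) = 3 - (-2)*(-25)/9 = 3 - ½*100/9 = 3 - 50/9 = -23/9)
p(z) = 31/9 + z (p(z) = (6 + z) - 23/9 = 31/9 + z)
n(k) = 58/9 (n(k) = 3 + (31/9 + 0) = 3 + 31/9 = 58/9)
n(0)*(-6) = (58/9)*(-6) = -116/3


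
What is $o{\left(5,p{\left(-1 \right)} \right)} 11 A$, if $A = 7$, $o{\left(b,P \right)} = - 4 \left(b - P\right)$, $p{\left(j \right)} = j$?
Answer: $-1848$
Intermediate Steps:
$o{\left(b,P \right)} = - 4 b + 4 P$
$o{\left(5,p{\left(-1 \right)} \right)} 11 A = \left(\left(-4\right) 5 + 4 \left(-1\right)\right) 11 \cdot 7 = \left(-20 - 4\right) 11 \cdot 7 = \left(-24\right) 11 \cdot 7 = \left(-264\right) 7 = -1848$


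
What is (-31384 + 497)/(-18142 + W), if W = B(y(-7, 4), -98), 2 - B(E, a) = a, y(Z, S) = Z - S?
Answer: 30887/18042 ≈ 1.7120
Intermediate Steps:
B(E, a) = 2 - a
W = 100 (W = 2 - 1*(-98) = 2 + 98 = 100)
(-31384 + 497)/(-18142 + W) = (-31384 + 497)/(-18142 + 100) = -30887/(-18042) = -30887*(-1/18042) = 30887/18042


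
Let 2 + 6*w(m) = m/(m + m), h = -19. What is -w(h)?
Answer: 1/4 ≈ 0.25000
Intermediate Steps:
w(m) = -1/4 (w(m) = -1/3 + (m/(m + m))/6 = -1/3 + (m/((2*m)))/6 = -1/3 + ((1/(2*m))*m)/6 = -1/3 + (1/6)*(1/2) = -1/3 + 1/12 = -1/4)
-w(h) = -1*(-1/4) = 1/4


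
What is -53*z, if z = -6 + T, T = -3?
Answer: 477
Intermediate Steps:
z = -9 (z = -6 - 3 = -9)
-53*z = -53*(-9) = 477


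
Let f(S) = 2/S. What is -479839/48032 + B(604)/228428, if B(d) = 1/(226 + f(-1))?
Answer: -767260640143/76802975872 ≈ -9.9900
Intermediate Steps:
B(d) = 1/224 (B(d) = 1/(226 + 2/(-1)) = 1/(226 + 2*(-1)) = 1/(226 - 2) = 1/224)
-479839/48032 + B(604)/228428 = -479839/48032 + (1/224)/228428 = -479839*1/48032 + (1/224)*(1/228428) = -479839/48032 + 1/51167872 = -767260640143/76802975872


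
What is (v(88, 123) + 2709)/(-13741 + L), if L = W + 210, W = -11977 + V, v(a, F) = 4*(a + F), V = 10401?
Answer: -3553/15107 ≈ -0.23519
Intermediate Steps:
v(a, F) = 4*F + 4*a (v(a, F) = 4*(F + a) = 4*F + 4*a)
W = -1576 (W = -11977 + 10401 = -1576)
L = -1366 (L = -1576 + 210 = -1366)
(v(88, 123) + 2709)/(-13741 + L) = ((4*123 + 4*88) + 2709)/(-13741 - 1366) = ((492 + 352) + 2709)/(-15107) = (844 + 2709)*(-1/15107) = 3553*(-1/15107) = -3553/15107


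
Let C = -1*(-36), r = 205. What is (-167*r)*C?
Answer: -1232460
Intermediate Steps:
C = 36
(-167*r)*C = -167*205*36 = -34235*36 = -1232460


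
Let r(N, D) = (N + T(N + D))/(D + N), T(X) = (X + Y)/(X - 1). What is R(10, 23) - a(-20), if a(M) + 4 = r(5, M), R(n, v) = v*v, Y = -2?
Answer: 128017/240 ≈ 533.40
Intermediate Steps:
R(n, v) = v**2
T(X) = (-2 + X)/(-1 + X) (T(X) = (X - 2)/(X - 1) = (-2 + X)/(-1 + X))
r(N, D) = (N + (-2 + D + N)/(-1 + D + N))/(D + N) (r(N, D) = (N + (-2 + (N + D))/(-1 + (N + D)))/(D + N) = (N + (-2 + (D + N))/(-1 + (D + N)))/(D + N) = (N + (-2 + D + N)/(-1 + D + N))/(D + N))
a(M) = -4 + (23 + 6*M)/((4 + M)*(5 + M)) (a(M) = -4 + (-2 + M + 5 + 5*(-1 + M + 5))/((M + 5)*(-1 + M + 5)) = -4 + (-2 + M + 5 + 5*(4 + M))/((5 + M)*(4 + M)) = -4 + (-2 + M + 5 + (20 + 5*M))/((5 + M)*(4 + M)) = -4 + (23 + 6*M)/((5 + M)*(4 + M)) = -4 + (23 + 6*M)/((4 + M)*(5 + M)))
R(10, 23) - a(-20) = 23**2 - (23 + 6*(-20) - 4*(4 - 20)*(5 - 20))/((4 - 20)*(5 - 20)) = 529 - (23 - 120 - 4*(-16)*(-15))/((-16)*(-15)) = 529 - (-1)*(-1)*(23 - 120 - 960)/(16*15) = 529 - (-1)*(-1)*(-1057)/(16*15) = 529 - 1*(-1057/240) = 529 + 1057/240 = 128017/240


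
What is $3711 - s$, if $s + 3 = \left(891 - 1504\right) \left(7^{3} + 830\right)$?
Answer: $722763$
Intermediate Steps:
$s = -719052$ ($s = -3 + \left(891 - 1504\right) \left(7^{3} + 830\right) = -3 - 613 \left(343 + 830\right) = -3 - 719049 = -719052$)
$3711 - s = 3711 - -719052 = 3711 + 719052 = 722763$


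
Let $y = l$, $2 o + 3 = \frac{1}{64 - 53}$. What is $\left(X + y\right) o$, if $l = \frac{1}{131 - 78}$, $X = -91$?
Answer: $\frac{77152}{583} \approx 132.34$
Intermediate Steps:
$l = \frac{1}{53} \approx 0.018868$
$o = - \frac{16}{11}$ ($o = - \frac{3}{2} + \frac{1}{2 \left(64 - 53\right)} = - \frac{3}{2} + \frac{1}{2 \cdot 11} = - \frac{3}{2} + \frac{1}{2} \cdot \frac{1}{11} = - \frac{3}{2} + \frac{1}{22} = - \frac{16}{11} \approx -1.4545$)
$y = \frac{1}{53} \approx 0.018868$
$\left(X + y\right) o = \left(-91 + \frac{1}{53}\right) \left(- \frac{16}{11}\right) = \left(- \frac{4822}{53}\right) \left(- \frac{16}{11}\right) = \frac{77152}{583}$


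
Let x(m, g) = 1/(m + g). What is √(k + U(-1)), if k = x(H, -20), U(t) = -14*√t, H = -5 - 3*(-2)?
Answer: √(-19 - 5054*I)/19 ≈ 2.6408 - 2.6507*I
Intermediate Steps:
H = 1 (H = -5 + 6 = 1)
x(m, g) = 1/(g + m)
k = -1/19 (k = 1/(-20 + 1) = 1/(-19) = -1/19 ≈ -0.052632)
√(k + U(-1)) = √(-1/19 - 14*I)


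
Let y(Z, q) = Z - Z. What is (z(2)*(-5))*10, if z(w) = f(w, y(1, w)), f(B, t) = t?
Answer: 0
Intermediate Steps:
y(Z, q) = 0
z(w) = 0
(z(2)*(-5))*10 = (0*(-5))*10 = 0*10 = 0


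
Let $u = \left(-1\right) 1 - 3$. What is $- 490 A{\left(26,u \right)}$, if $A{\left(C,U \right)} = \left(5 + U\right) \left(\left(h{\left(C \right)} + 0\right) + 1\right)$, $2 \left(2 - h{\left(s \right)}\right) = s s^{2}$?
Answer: $4304650$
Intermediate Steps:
$h{\left(s \right)} = 2 - \frac{s^{3}}{2}$ ($h{\left(s \right)} = 2 - \frac{s s^{2}}{2} = 2 - \frac{s^{3}}{2}$)
$u = -4$ ($u = -1 - 3 = -4$)
$A{\left(C,U \right)} = \left(3 - \frac{C^{3}}{2}\right) \left(5 + U\right)$ ($A{\left(C,U \right)} = \left(5 + U\right) \left(\left(\left(2 - \frac{C^{3}}{2}\right) + 0\right) + 1\right) = \left(5 + U\right) \left(\left(2 - \frac{C^{3}}{2}\right) + 1\right) = \left(5 + U\right) \left(3 - \frac{C^{3}}{2}\right) = \left(3 - \frac{C^{3}}{2}\right) \left(5 + U\right)$)
$- 490 A{\left(26,u \right)} = - 490 \left(15 + 3 \left(-4\right) - \frac{5 \cdot 26^{3}}{2} - - 2 \cdot 26^{3}\right) = - 490 \left(15 - 12 - 43940 - \left(-2\right) 17576\right) = - 490 \left(15 - 12 - 43940 + 35152\right) = \left(-490\right) \left(-8785\right) = 4304650$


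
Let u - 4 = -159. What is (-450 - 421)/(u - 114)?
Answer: 871/269 ≈ 3.2379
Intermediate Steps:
u = -155 (u = 4 - 159 = -155)
(-450 - 421)/(u - 114) = (-450 - 421)/(-155 - 114) = -871/(-269) = -871*(-1/269) = 871/269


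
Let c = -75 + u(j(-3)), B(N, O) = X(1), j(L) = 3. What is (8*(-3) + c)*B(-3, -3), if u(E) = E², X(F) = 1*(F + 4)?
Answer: -450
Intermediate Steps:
X(F) = 4 + F (X(F) = 1*(4 + F) = 4 + F)
B(N, O) = 5 (B(N, O) = 4 + 1 = 5)
c = -66 (c = -75 + 3² = -75 + 9 = -66)
(8*(-3) + c)*B(-3, -3) = (8*(-3) - 66)*5 = (-24 - 66)*5 = -90*5 = -450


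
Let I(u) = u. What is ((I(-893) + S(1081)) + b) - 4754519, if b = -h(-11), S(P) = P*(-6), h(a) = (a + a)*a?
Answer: -4762140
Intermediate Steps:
h(a) = 2*a² (h(a) = (2*a)*a = 2*a²)
S(P) = -6*P
b = -242 (b = -2*(-11)² = -2*121 = -1*242 = -242)
((I(-893) + S(1081)) + b) - 4754519 = ((-893 - 6*1081) - 242) - 4754519 = ((-893 - 6486) - 242) - 4754519 = (-7379 - 242) - 4754519 = -7621 - 4754519 = -4762140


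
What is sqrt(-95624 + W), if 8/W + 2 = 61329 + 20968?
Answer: 4*I*sqrt(40475649133765)/82295 ≈ 309.23*I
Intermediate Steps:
W = 8/82295 (W = 8/(-2 + (61329 + 20968)) = 8/(-2 + 82297) = 8/82295 ≈ 9.7211e-5)
sqrt(-95624 + W) = sqrt(-95624 + 8/82295) = sqrt(-7869377072/82295) = 4*I*sqrt(40475649133765)/82295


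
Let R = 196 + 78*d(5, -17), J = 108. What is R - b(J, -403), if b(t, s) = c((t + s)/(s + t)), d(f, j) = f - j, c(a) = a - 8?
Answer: 1919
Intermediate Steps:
c(a) = -8 + a
b(t, s) = -7 (b(t, s) = -8 + (t + s)/(s + t) = -8 + (s + t)/(s + t) = -8 + 1 = -7)
R = 1912 (R = 196 + 78*(5 - 1*(-17)) = 196 + 78*(5 + 17) = 196 + 78*22 = 196 + 1716 = 1912)
R - b(J, -403) = 1912 - 1*(-7) = 1912 + 7 = 1919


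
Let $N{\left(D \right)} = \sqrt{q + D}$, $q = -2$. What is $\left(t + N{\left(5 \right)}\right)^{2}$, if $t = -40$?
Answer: $\left(40 - \sqrt{3}\right)^{2} \approx 1464.4$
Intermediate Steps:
$N{\left(D \right)} = \sqrt{-2 + D}$
$\left(t + N{\left(5 \right)}\right)^{2} = \left(-40 + \sqrt{-2 + 5}\right)^{2} = \left(-40 + \sqrt{3}\right)^{2}$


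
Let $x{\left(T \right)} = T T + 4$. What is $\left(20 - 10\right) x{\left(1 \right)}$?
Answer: $50$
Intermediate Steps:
$x{\left(T \right)} = 4 + T^{2}$ ($x{\left(T \right)} = T^{2} + 4 = 4 + T^{2}$)
$\left(20 - 10\right) x{\left(1 \right)} = \left(20 - 10\right) \left(4 + 1^{2}\right) = 10 \left(4 + 1\right) = 10 \cdot 5 = 50$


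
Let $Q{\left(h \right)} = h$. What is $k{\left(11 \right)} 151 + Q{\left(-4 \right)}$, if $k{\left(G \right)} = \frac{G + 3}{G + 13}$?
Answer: $\frac{1009}{12} \approx 84.083$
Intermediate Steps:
$k{\left(G \right)} = \frac{3 + G}{13 + G}$
$k{\left(11 \right)} 151 + Q{\left(-4 \right)} = \frac{3 + 11}{13 + 11} \cdot 151 - 4 = \frac{1}{24} \cdot 14 \cdot 151 - 4 = \frac{7}{12} \cdot 151 - 4 = \frac{1057}{12} - 4 = \frac{1009}{12}$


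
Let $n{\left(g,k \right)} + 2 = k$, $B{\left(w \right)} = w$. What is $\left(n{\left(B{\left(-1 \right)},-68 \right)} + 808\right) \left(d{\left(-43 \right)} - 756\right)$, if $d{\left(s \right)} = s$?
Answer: $-589662$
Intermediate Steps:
$n{\left(g,k \right)} = -2 + k$
$\left(n{\left(B{\left(-1 \right)},-68 \right)} + 808\right) \left(d{\left(-43 \right)} - 756\right) = \left(\left(-2 - 68\right) + 808\right) \left(-43 - 756\right) = \left(-70 + 808\right) \left(-799\right) = 738 \left(-799\right) = -589662$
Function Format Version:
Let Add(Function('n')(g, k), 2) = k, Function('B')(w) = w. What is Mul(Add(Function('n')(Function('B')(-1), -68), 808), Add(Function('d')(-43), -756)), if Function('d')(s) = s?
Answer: -589662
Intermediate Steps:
Function('n')(g, k) = Add(-2, k)
Mul(Add(Function('n')(Function('B')(-1), -68), 808), Add(Function('d')(-43), -756)) = Mul(Add(Add(-2, -68), 808), Add(-43, -756)) = Mul(Add(-70, 808), -799) = Mul(738, -799) = -589662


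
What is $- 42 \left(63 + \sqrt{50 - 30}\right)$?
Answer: $-2646 - 84 \sqrt{5} \approx -2833.8$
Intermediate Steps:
$- 42 \left(63 + \sqrt{50 - 30}\right) = - 42 \left(63 + \sqrt{20}\right) = - 42 \left(63 + 2 \sqrt{5}\right) = -2646 - 84 \sqrt{5}$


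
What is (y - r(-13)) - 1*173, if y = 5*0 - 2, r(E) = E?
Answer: -162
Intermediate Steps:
y = -2 (y = 0 - 2 = -2)
(y - r(-13)) - 1*173 = (-2 - 1*(-13)) - 1*173 = (-2 + 13) - 173 = 11 - 173 = -162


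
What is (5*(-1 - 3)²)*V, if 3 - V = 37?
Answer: -2720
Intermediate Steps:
V = -34 (V = 3 - 1*37 = 3 - 37 = -34)
(5*(-1 - 3)²)*V = (5*(-1 - 3)²)*(-34) = (5*(-4)²)*(-34) = (5*16)*(-34) = 80*(-34) = -2720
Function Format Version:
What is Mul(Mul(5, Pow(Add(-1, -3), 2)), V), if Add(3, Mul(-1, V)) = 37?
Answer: -2720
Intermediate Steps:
V = -34 (V = Add(3, Mul(-1, 37)) = Add(3, -37) = -34)
Mul(Mul(5, Pow(Add(-1, -3), 2)), V) = Mul(Mul(5, Pow(Add(-1, -3), 2)), -34) = Mul(Mul(5, Pow(-4, 2)), -34) = Mul(Mul(5, 16), -34) = Mul(80, -34) = -2720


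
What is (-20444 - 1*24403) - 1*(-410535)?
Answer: 365688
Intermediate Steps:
(-20444 - 1*24403) - 1*(-410535) = (-20444 - 24403) + 410535 = -44847 + 410535 = 365688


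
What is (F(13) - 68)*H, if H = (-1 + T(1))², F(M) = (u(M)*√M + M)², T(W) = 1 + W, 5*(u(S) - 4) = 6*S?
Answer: 127377/25 + 2548*√13/5 ≈ 6932.5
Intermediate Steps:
u(S) = 4 + 6*S/5 (u(S) = 4 + (6*S)/5 = 4 + 6*S/5)
F(M) = (M + √M*(4 + 6*M/5))² (F(M) = ((4 + 6*M/5)*√M + M)² = (√M*(4 + 6*M/5) + M)² = (M + √M*(4 + 6*M/5))²)
H = 1 (H = (-1 + (1 + 1))² = (-1 + 2)² = 1² = 1)
(F(13) - 68)*H = ((5*13 + 2*√13*(10 + 3*13))²/25 - 68)*1 = ((65 + 2*√13*(10 + 39))²/25 - 68)*1 = ((65 + 2*√13*49)²/25 - 68)*1 = ((65 + 98*√13)²/25 - 68)*1 = (-68 + (65 + 98*√13)²/25)*1 = -68 + (65 + 98*√13)²/25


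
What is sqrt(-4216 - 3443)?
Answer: 3*I*sqrt(851) ≈ 87.516*I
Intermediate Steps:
sqrt(-4216 - 3443) = sqrt(-7659) = 3*I*sqrt(851)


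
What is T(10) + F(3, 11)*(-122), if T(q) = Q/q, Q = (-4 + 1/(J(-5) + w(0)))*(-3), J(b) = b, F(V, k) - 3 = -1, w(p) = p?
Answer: -12137/50 ≈ -242.74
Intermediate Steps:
F(V, k) = 2 (F(V, k) = 3 - 1 = 2)
Q = 63/5 (Q = (-4 + 1/(-5 + 0))*(-3) = (-4 + 1/(-5))*(-3) = (-4 - ⅕)*(-3) = -21/5*(-3) = 63/5 ≈ 12.600)
T(q) = 63/(5*q)
T(10) + F(3, 11)*(-122) = (63/5)/10 + 2*(-122) = (63/5)*(⅒) - 244 = 63/50 - 244 = -12137/50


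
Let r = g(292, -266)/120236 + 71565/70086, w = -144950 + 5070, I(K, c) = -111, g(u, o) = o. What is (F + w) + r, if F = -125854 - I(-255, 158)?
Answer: -93264971931581/351119179 ≈ -2.6562e+5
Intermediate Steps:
F = -125743 (F = -125854 - 1*(-111) = -125854 + 111 = -125743)
w = -139880
r = 357751936/351119179 (r = -266/120236 + 71565/70086 = -266*1/120236 + 71565*(1/70086) = -133/60118 + 23855/23362 = 357751936/351119179 ≈ 1.0189)
(F + w) + r = (-125743 - 139880) + 357751936/351119179 = -265623 + 357751936/351119179 = -93264971931581/351119179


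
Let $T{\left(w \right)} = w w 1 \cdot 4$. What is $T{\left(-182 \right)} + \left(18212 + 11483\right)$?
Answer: $162191$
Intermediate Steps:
$T{\left(w \right)} = 4 w^{2}$ ($T{\left(w \right)} = w w 4 = w^{2} \cdot 4 = 4 w^{2}$)
$T{\left(-182 \right)} + \left(18212 + 11483\right) = 4 \left(-182\right)^{2} + \left(18212 + 11483\right) = 4 \cdot 33124 + 29695 = 132496 + 29695 = 162191$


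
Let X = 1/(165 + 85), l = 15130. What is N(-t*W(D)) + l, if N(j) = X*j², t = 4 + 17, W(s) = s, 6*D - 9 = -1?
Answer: 1891642/125 ≈ 15133.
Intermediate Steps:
D = 4/3 (D = 3/2 + (⅙)*(-1) = 3/2 - ⅙ = 4/3 ≈ 1.3333)
t = 21
X = 1/250 ≈ 0.0040000
N(j) = j²/250
N(-t*W(D)) + l = (-21*4/3)²/250 + 15130 = (-1*28)²/250 + 15130 = (1/250)*(-28)² + 15130 = (1/250)*784 + 15130 = 392/125 + 15130 = 1891642/125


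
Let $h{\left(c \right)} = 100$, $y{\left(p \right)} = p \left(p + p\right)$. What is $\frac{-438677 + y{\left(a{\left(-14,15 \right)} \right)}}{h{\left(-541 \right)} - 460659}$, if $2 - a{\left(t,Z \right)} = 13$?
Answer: $\frac{438435}{460559} \approx 0.95196$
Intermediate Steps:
$a{\left(t,Z \right)} = -11$ ($a{\left(t,Z \right)} = 2 - 13 = -11$)
$y{\left(p \right)} = 2 p^{2}$ ($y{\left(p \right)} = p 2 p = 2 p^{2}$)
$\frac{-438677 + y{\left(a{\left(-14,15 \right)} \right)}}{h{\left(-541 \right)} - 460659} = \frac{-438677 + 2 \left(-11\right)^{2}}{100 - 460659} = \frac{-438677 + 2 \cdot 121}{-460559} = \left(-438677 + 242\right) \left(- \frac{1}{460559}\right) = \left(-438435\right) \left(- \frac{1}{460559}\right) = \frac{438435}{460559}$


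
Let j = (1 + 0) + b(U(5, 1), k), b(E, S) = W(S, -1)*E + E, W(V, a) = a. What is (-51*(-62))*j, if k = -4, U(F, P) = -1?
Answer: 3162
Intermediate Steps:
b(E, S) = 0 (b(E, S) = -E + E = 0)
j = 1 (j = (1 + 0) + 0 = 1 + 0 = 1)
(-51*(-62))*j = -51*(-62)*1 = 3162*1 = 3162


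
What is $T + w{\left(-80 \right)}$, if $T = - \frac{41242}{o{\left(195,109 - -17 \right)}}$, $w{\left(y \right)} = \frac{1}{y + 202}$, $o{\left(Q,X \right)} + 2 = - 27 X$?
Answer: $\frac{629366}{51911} \approx 12.124$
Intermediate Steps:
$o{\left(Q,X \right)} = -2 - 27 X$
$w{\left(y \right)} = \frac{1}{202 + y}$
$T = \frac{20621}{1702}$ ($T = - \frac{41242}{-2 - 27 \left(109 - -17\right)} = - \frac{41242}{-2 - 27 \left(109 + 17\right)} = - \frac{41242}{-2 - 3402} = - \frac{41242}{-3404} = \left(-41242\right) \left(- \frac{1}{3404}\right) = \frac{20621}{1702} \approx 12.116$)
$T + w{\left(-80 \right)} = \frac{20621}{1702} + \frac{1}{202 - 80} = \frac{20621}{1702} + \frac{1}{122} = \frac{629366}{51911}$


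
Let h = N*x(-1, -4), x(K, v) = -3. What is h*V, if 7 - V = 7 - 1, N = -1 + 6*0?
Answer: 3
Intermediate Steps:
N = -1 (N = -1 + 0 = -1)
V = 1 (V = 7 - (7 - 1) = 7 - 1*6 = 7 - 6 = 1)
h = 3 (h = -1*(-3) = 3)
h*V = 3*1 = 3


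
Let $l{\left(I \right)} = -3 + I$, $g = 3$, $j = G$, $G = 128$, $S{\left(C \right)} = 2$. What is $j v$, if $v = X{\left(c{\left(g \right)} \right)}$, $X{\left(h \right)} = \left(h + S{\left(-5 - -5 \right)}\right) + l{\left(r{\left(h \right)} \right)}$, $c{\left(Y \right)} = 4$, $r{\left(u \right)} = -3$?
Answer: $0$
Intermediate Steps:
$j = 128$
$X{\left(h \right)} = -4 + h$ ($X{\left(h \right)} = \left(h + 2\right) - 6 = \left(2 + h\right) - 6 = -4 + h$)
$v = 0$ ($v = -4 + 4 = 0$)
$j v = 128 \cdot 0 = 0$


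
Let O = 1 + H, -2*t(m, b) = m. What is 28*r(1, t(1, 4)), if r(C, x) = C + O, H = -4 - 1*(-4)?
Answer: 56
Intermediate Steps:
t(m, b) = -m/2
H = 0 (H = -4 + 4 = 0)
O = 1 (O = 1 + 0 = 1)
r(C, x) = 1 + C (r(C, x) = C + 1 = 1 + C)
28*r(1, t(1, 4)) = 28*(1 + 1) = 28*2 = 56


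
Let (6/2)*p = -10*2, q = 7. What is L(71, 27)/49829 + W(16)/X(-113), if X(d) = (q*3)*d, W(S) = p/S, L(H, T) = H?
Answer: 2270941/1418930604 ≈ 0.0016005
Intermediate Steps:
p = -20/3 (p = (-10*2)/3 = (⅓)*(-20) = -20/3 ≈ -6.6667)
W(S) = -20/(3*S)
X(d) = 21*d (X(d) = (7*3)*d = 21*d)
L(71, 27)/49829 + W(16)/X(-113) = 71/49829 + (-20/3/16)/((21*(-113))) = 71*(1/49829) - 20/3*1/16/(-2373) = 71/49829 - 5/12*(-1/2373) = 71/49829 + 5/28476 = 2270941/1418930604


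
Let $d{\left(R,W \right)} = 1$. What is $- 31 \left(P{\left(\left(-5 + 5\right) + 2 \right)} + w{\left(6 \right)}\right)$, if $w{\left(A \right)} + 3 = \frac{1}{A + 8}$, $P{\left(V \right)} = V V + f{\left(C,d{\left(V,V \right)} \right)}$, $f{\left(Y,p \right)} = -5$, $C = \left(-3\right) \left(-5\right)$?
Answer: $\frac{1705}{14} \approx 121.79$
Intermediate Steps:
$C = 15$
$P{\left(V \right)} = -5 + V^{2}$ ($P{\left(V \right)} = V V - 5 = V^{2} - 5 = -5 + V^{2}$)
$w{\left(A \right)} = -3 + \frac{1}{8 + A}$ ($w{\left(A \right)} = -3 + \frac{1}{A + 8} = -3 + \frac{1}{8 + A}$)
$- 31 \left(P{\left(\left(-5 + 5\right) + 2 \right)} + w{\left(6 \right)}\right) = - 31 \left(\left(-5 + \left(\left(-5 + 5\right) + 2\right)^{2}\right) + \frac{-23 - 18}{8 + 6}\right) = - 31 \left(\left(-5 + \left(0 + 2\right)^{2}\right) + \frac{-23 - 18}{14}\right) = - 31 \left(\left(-5 + 2^{2}\right) + \frac{1}{14} \left(-41\right)\right) = - 31 \left(\left(-5 + 4\right) - \frac{41}{14}\right) = - 31 \left(-1 - \frac{41}{14}\right) = \left(-31\right) \left(- \frac{55}{14}\right) = \frac{1705}{14}$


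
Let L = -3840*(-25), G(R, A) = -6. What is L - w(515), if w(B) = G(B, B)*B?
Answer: 99090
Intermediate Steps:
L = 96000
w(B) = -6*B
L - w(515) = 96000 - (-6)*515 = 96000 - 1*(-3090) = 96000 + 3090 = 99090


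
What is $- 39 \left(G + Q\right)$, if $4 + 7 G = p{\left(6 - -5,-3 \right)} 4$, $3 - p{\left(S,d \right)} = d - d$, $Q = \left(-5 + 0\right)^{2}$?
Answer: $- \frac{7137}{7} \approx -1019.6$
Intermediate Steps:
$Q = 25$ ($Q = \left(-5\right)^{2} = 25$)
$p{\left(S,d \right)} = 3$ ($p{\left(S,d \right)} = 3 - \left(d - d\right) = 3 - 0 = 3 + 0 = 3$)
$G = \frac{8}{7}$ ($G = - \frac{4}{7} + \frac{3 \cdot 4}{7} = - \frac{4}{7} + \frac{1}{7} \cdot 12 = - \frac{4}{7} + \frac{12}{7} = \frac{8}{7} \approx 1.1429$)
$- 39 \left(G + Q\right) = - 39 \left(\frac{8}{7} + 25\right) = \left(-39\right) \frac{183}{7} = - \frac{7137}{7}$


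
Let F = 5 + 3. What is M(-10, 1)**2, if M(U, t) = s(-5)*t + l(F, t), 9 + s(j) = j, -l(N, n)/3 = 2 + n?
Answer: 529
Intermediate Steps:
F = 8
l(N, n) = -6 - 3*n (l(N, n) = -3*(2 + n) = -6 - 3*n)
s(j) = -9 + j
M(U, t) = -6 - 17*t (M(U, t) = (-9 - 5)*t + (-6 - 3*t) = -14*t + (-6 - 3*t) = -6 - 17*t)
M(-10, 1)**2 = (-6 - 17*1)**2 = (-6 - 17)**2 = (-23)**2 = 529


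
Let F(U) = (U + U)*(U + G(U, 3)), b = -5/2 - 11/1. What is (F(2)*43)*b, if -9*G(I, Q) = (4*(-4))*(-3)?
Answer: 7740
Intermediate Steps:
G(I, Q) = -16/3 (G(I, Q) = -4*(-4)*(-3)/9 = -(-16)*(-3)/9 = -1/9*48 = -16/3)
b = -27/2 (b = -5*1/2 - 11*1 = -5/2 - 11 = -27/2 ≈ -13.500)
F(U) = 2*U*(-16/3 + U) (F(U) = (U + U)*(U - 16/3) = (2*U)*(-16/3 + U) = 2*U*(-16/3 + U))
(F(2)*43)*b = (((2/3)*2*(-16 + 3*2))*43)*(-27/2) = (((2/3)*2*(-16 + 6))*43)*(-27/2) = (((2/3)*2*(-10))*43)*(-27/2) = -40/3*43*(-27/2) = -1720/3*(-27/2) = 7740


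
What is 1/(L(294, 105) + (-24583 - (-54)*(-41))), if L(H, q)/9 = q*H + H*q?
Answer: 1/528863 ≈ 1.8908e-6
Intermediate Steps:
L(H, q) = 18*H*q (L(H, q) = 9*(q*H + H*q) = 9*(H*q + H*q) = 9*(2*H*q) = 18*H*q)
1/(L(294, 105) + (-24583 - (-54)*(-41))) = 1/(18*294*105 + (-24583 - (-54)*(-41))) = 1/(555660 + (-24583 - 1*2214)) = 1/(555660 + (-24583 - 2214)) = 1/(555660 - 26797) = 1/528863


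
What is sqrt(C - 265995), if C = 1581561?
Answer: 3*sqrt(146174) ≈ 1147.0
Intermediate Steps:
sqrt(C - 265995) = sqrt(1581561 - 265995) = sqrt(1315566) = 3*sqrt(146174)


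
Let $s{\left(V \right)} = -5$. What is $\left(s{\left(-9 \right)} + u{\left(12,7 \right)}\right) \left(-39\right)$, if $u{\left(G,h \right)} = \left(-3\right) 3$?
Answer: $546$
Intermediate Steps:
$u{\left(G,h \right)} = -9$
$\left(s{\left(-9 \right)} + u{\left(12,7 \right)}\right) \left(-39\right) = \left(-5 - 9\right) \left(-39\right) = \left(-14\right) \left(-39\right) = 546$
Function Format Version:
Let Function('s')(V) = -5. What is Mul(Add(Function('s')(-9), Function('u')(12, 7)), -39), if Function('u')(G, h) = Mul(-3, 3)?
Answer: 546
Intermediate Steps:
Function('u')(G, h) = -9
Mul(Add(Function('s')(-9), Function('u')(12, 7)), -39) = Mul(Add(-5, -9), -39) = Mul(-14, -39) = 546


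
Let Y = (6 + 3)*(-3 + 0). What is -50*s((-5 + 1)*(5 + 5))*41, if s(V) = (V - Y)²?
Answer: -346450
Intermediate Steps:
Y = -27 (Y = 9*(-3) = -27)
s(V) = (27 + V)² (s(V) = (V - 1*(-27))² = (V + 27)² = (27 + V)²)
-50*s((-5 + 1)*(5 + 5))*41 = -50*(27 + (-5 + 1)*(5 + 5))²*41 = -50*(27 - 4*10)²*41 = -50*(27 - 40)²*41 = -50*(-13)²*41 = -50*169*41 = -8450*41 = -346450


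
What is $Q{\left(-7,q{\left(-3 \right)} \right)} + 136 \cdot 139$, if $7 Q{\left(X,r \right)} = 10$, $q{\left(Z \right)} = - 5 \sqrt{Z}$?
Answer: $\frac{132338}{7} \approx 18905.0$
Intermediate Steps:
$Q{\left(X,r \right)} = \frac{10}{7}$ ($Q{\left(X,r \right)} = \frac{1}{7} \cdot 10 = \frac{10}{7}$)
$Q{\left(-7,q{\left(-3 \right)} \right)} + 136 \cdot 139 = \frac{10}{7} + 136 \cdot 139 = \frac{10}{7} + 18904 = \frac{132338}{7}$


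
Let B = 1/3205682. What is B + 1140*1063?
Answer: 3884709561241/3205682 ≈ 1.2118e+6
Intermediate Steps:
B = 1/3205682 ≈ 3.1195e-7
B + 1140*1063 = 1/3205682 + 1140*1063 = 1/3205682 + 1211820 = 3884709561241/3205682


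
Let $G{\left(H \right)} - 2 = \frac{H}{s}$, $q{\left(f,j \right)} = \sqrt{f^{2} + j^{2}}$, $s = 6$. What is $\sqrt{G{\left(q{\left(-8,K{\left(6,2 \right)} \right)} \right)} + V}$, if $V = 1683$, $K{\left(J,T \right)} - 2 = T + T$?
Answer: $\frac{2 \sqrt{3795}}{3} \approx 41.069$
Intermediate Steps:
$K{\left(J,T \right)} = 2 + 2 T$ ($K{\left(J,T \right)} = 2 + \left(T + T\right) = 2 + 2 T$)
$G{\left(H \right)} = 2 + \frac{H}{6}$
$\sqrt{G{\left(q{\left(-8,K{\left(6,2 \right)} \right)} \right)} + V} = \sqrt{\left(2 + \frac{\sqrt{\left(-8\right)^{2} + \left(2 + 2 \cdot 2\right)^{2}}}{6}\right) + 1683} = \sqrt{\left(2 + \frac{\sqrt{64 + \left(2 + 4\right)^{2}}}{6}\right) + 1683} = \sqrt{\left(2 + \frac{\sqrt{64 + 6^{2}}}{6}\right) + 1683} = \sqrt{\left(2 + \frac{\sqrt{64 + 36}}{6}\right) + 1683} = \sqrt{\left(2 + \frac{\sqrt{100}}{6}\right) + 1683} = \sqrt{\left(2 + \frac{1}{6} \cdot 10\right) + 1683} = \sqrt{\left(2 + \frac{5}{3}\right) + 1683} = \sqrt{\frac{11}{3} + 1683} = \sqrt{\frac{5060}{3}} = \frac{2 \sqrt{3795}}{3}$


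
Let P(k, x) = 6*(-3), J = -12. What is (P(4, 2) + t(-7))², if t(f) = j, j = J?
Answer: 900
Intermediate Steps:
P(k, x) = -18
j = -12
t(f) = -12
(P(4, 2) + t(-7))² = (-18 - 12)² = (-30)² = 900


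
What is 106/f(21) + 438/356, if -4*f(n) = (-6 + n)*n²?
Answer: 1373213/1177470 ≈ 1.1662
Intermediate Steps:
f(n) = -n²*(-6 + n)/4 (f(n) = -(-6 + n)*n²/4 = -n²*(-6 + n)/4)
106/f(21) + 438/356 = 106/(((¼)*21²*(6 - 1*21))) + 438/356 = 106/(((¼)*441*(6 - 21))) + 438*(1/356) = 106/(((¼)*441*(-15))) + 219/178 = 106/(-6615/4) + 219/178 = 106*(-4/6615) + 219/178 = -424/6615 + 219/178 = 1373213/1177470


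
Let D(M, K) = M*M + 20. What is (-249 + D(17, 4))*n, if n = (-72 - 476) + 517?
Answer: -1860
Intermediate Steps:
D(M, K) = 20 + M**2 (D(M, K) = M**2 + 20 = 20 + M**2)
n = -31 (n = -548 + 517 = -31)
(-249 + D(17, 4))*n = (-249 + (20 + 17**2))*(-31) = (-249 + (20 + 289))*(-31) = (-249 + 309)*(-31) = 60*(-31) = -1860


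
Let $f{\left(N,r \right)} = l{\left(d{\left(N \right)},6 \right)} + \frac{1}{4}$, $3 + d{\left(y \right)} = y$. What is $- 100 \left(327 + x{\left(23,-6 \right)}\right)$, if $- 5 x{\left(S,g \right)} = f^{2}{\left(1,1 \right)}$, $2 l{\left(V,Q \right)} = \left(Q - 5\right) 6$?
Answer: $- \frac{129955}{4} \approx -32489.0$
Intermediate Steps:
$d{\left(y \right)} = -3 + y$
$l{\left(V,Q \right)} = -15 + 3 Q$ ($l{\left(V,Q \right)} = \frac{\left(Q - 5\right) 6}{2} = \frac{\left(-5 + Q\right) 6}{2} = \frac{-30 + 6 Q}{2} = -15 + 3 Q$)
$f{\left(N,r \right)} = \frac{13}{4}$ ($f{\left(N,r \right)} = \left(-15 + 3 \cdot 6\right) + \frac{1}{4} = \left(-15 + 18\right) + \frac{1}{4} = 3 + \frac{1}{4} = \frac{13}{4}$)
$x{\left(S,g \right)} = - \frac{169}{80}$ ($x{\left(S,g \right)} = - \frac{\left(\frac{13}{4}\right)^{2}}{5} = \left(- \frac{1}{5}\right) \frac{169}{16} = - \frac{169}{80}$)
$- 100 \left(327 + x{\left(23,-6 \right)}\right) = - 100 \left(327 - \frac{169}{80}\right) = \left(-100\right) \frac{25991}{80} = - \frac{129955}{4}$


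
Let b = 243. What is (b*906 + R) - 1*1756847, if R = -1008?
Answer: -1537697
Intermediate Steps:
(b*906 + R) - 1*1756847 = (243*906 - 1008) - 1*1756847 = (220158 - 1008) - 1756847 = 219150 - 1756847 = -1537697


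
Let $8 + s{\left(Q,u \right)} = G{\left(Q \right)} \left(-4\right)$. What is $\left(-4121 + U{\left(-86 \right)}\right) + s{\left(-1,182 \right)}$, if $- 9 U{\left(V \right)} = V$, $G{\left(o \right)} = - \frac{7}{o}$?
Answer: $- \frac{37327}{9} \approx -4147.4$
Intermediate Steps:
$U{\left(V \right)} = - \frac{V}{9}$
$s{\left(Q,u \right)} = -8 + \frac{28}{Q}$ ($s{\left(Q,u \right)} = -8 + - \frac{7}{Q} \left(-4\right) = -8 + \frac{28}{Q}$)
$\left(-4121 + U{\left(-86 \right)}\right) + s{\left(-1,182 \right)} = \left(-4121 - - \frac{86}{9}\right) + \left(-8 + \frac{28}{-1}\right) = \left(-4121 + \frac{86}{9}\right) + \left(-8 + 28 \left(-1\right)\right) = - \frac{37003}{9} - 36 = - \frac{37327}{9}$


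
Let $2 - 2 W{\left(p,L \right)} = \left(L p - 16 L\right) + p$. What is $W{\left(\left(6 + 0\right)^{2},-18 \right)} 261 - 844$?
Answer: $41699$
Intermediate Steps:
$W{\left(p,L \right)} = 1 + 8 L - \frac{p}{2} - \frac{L p}{2}$ ($W{\left(p,L \right)} = 1 - \frac{\left(L p - 16 L\right) + p}{2} = 1 - \frac{\left(- 16 L + L p\right) + p}{2} = 1 - \frac{p - 16 L + L p}{2} = 1 - \left(\frac{p}{2} - 8 L + \frac{L p}{2}\right) = 1 + 8 L - \frac{p}{2} - \frac{L p}{2}$)
$W{\left(\left(6 + 0\right)^{2},-18 \right)} 261 - 844 = \left(1 + 8 \left(-18\right) - \frac{\left(6 + 0\right)^{2}}{2} - - 9 \left(6 + 0\right)^{2}\right) 261 - 844 = \left(1 - 144 - \frac{6^{2}}{2} - - 9 \cdot 6^{2}\right) 261 - 844 = \left(1 - 144 - 18 - \left(-9\right) 36\right) 261 - 844 = \left(1 - 144 - 18 + 324\right) 261 - 844 = 163 \cdot 261 - 844 = 42543 - 844 = 41699$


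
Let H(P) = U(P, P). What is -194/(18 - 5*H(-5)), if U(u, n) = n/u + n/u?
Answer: -97/4 ≈ -24.250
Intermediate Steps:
U(u, n) = 2*n/u
H(P) = 2 (H(P) = 2*P/P = 2)
-194/(18 - 5*H(-5)) = -194/(18 - 5*2) = -194/(18 - 10) = -194/8 = -194*1/8 = -97/4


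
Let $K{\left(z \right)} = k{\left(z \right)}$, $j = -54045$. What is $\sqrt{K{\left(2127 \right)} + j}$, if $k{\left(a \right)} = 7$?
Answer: $i \sqrt{54038} \approx 232.46 i$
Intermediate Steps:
$K{\left(z \right)} = 7$
$\sqrt{K{\left(2127 \right)} + j} = \sqrt{7 - 54045} = \sqrt{-54038} = i \sqrt{54038}$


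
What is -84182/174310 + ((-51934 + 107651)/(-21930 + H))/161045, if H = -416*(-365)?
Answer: -176119187455263/364680155564450 ≈ -0.48294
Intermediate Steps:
H = 151840
-84182/174310 + ((-51934 + 107651)/(-21930 + H))/161045 = -84182/174310 + ((-51934 + 107651)/(-21930 + 151840))/161045 = -84182*1/174310 + (55717/129910)*(1/161045) = -42091/87155 + (55717*(1/129910))*(1/161045) = -42091/87155 + (55717/129910)*(1/161045) = -42091/87155 + 55717/20921355950 = -176119187455263/364680155564450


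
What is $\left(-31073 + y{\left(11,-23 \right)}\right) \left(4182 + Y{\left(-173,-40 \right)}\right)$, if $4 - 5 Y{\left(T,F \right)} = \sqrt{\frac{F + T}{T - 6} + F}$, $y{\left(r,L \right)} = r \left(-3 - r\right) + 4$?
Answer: $- \frac{652997822}{5} + \frac{31223 i \sqrt{1243513}}{895} \approx -1.306 \cdot 10^{8} + 38902.0 i$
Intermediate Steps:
$y{\left(r,L \right)} = 4 + r \left(-3 - r\right)$
$Y{\left(T,F \right)} = \frac{4}{5} - \frac{\sqrt{F + \frac{F + T}{-6 + T}}}{5}$ ($Y{\left(T,F \right)} = \frac{4}{5} - \frac{\sqrt{\frac{F + T}{T - 6} + F}}{5} = \frac{4}{5} - \frac{\sqrt{\frac{F + T}{-6 + T} + F}}{5} = \frac{4}{5} - \frac{\sqrt{F + \frac{F + T}{-6 + T}}}{5}$)
$\left(-31073 + y{\left(11,-23 \right)}\right) \left(4182 + Y{\left(-173,-40 \right)}\right) = \left(-31073 - 150\right) \left(4182 + \left(\frac{4}{5} - \frac{\sqrt{\frac{-40 - 173 - 40 \left(-6 - 173\right)}{-6 - 173}}}{5}\right)\right) = \left(-31073 - 150\right) \left(4182 + \left(\frac{4}{5} - \frac{\sqrt{\frac{-40 - 173 - -7160}{-179}}}{5}\right)\right) = \left(-31073 - 150\right) \left(4182 + \left(\frac{4}{5} - \frac{\sqrt{- \frac{-40 - 173 + 7160}{179}}}{5}\right)\right) = \left(-31073 - 150\right) \left(4182 + \left(\frac{4}{5} - \frac{\sqrt{\left(- \frac{1}{179}\right) 6947}}{5}\right)\right) = - 31223 \left(4182 + \left(\frac{4}{5} - \frac{\sqrt{- \frac{6947}{179}}}{5}\right)\right) = - 31223 \left(4182 + \left(\frac{4}{5} - \frac{\frac{1}{179} i \sqrt{1243513}}{5}\right)\right) = - 31223 \left(4182 + \left(\frac{4}{5} - \frac{i \sqrt{1243513}}{895}\right)\right) = - 31223 \left(\frac{20914}{5} - \frac{i \sqrt{1243513}}{895}\right) = - \frac{652997822}{5} + \frac{31223 i \sqrt{1243513}}{895}$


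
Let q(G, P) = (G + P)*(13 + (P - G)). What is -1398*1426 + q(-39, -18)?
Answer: -1995486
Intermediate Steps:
q(G, P) = (G + P)*(13 + P - G)
-1398*1426 + q(-39, -18) = -1398*1426 + ((-18)² - 1*(-39)² + 13*(-39) + 13*(-18)) = -1993548 + (324 - 1*1521 - 507 - 234) = -1993548 + (324 - 1521 - 507 - 234) = -1993548 - 1938 = -1995486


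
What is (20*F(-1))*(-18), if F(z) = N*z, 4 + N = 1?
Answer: -1080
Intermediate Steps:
N = -3 (N = -4 + 1 = -3)
F(z) = -3*z
(20*F(-1))*(-18) = (20*(-3*(-1)))*(-18) = (20*3)*(-18) = 60*(-18) = -1080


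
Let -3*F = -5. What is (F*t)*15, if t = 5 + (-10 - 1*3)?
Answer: -200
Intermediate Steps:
F = 5/3 (F = -⅓*(-5) = 5/3 ≈ 1.6667)
t = -8 (t = 5 + (-10 - 3) = 5 - 13 = -8)
(F*t)*15 = ((5/3)*(-8))*15 = -40/3*15 = -200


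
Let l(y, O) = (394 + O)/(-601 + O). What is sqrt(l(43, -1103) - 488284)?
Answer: I*sqrt(354447006702)/852 ≈ 698.77*I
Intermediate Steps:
l(y, O) = (394 + O)/(-601 + O)
sqrt(l(43, -1103) - 488284) = sqrt((394 - 1103)/(-601 - 1103) - 488284) = sqrt(-709/(-1704) - 488284) = sqrt(-1/1704*(-709) - 488284) = sqrt(709/1704 - 488284) = sqrt(-832035227/1704) = I*sqrt(354447006702)/852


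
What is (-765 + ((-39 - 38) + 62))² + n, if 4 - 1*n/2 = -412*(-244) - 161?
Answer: 407674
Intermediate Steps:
n = -200726 (n = 8 - 2*(-412*(-244) - 161) = 8 - 2*(100528 - 161) = 8 - 2*100367 = 8 - 200734 = -200726)
(-765 + ((-39 - 38) + 62))² + n = (-765 + ((-39 - 38) + 62))² - 200726 = (-765 + (-77 + 62))² - 200726 = (-765 - 15)² - 200726 = (-780)² - 200726 = 608400 - 200726 = 407674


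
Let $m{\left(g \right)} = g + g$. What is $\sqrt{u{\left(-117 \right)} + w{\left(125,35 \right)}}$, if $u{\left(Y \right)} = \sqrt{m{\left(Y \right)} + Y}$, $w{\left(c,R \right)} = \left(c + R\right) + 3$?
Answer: $\sqrt{163 + 3 i \sqrt{39}} \approx 12.788 + 0.73251 i$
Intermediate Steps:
$m{\left(g \right)} = 2 g$
$w{\left(c,R \right)} = 3 + R + c$ ($w{\left(c,R \right)} = \left(R + c\right) + 3 = 3 + R + c$)
$u{\left(Y \right)} = \sqrt{3} \sqrt{Y}$ ($u{\left(Y \right)} = \sqrt{2 Y + Y} = \sqrt{3 Y} = \sqrt{3} \sqrt{Y}$)
$\sqrt{u{\left(-117 \right)} + w{\left(125,35 \right)}} = \sqrt{\sqrt{3} \sqrt{-117} + \left(3 + 35 + 125\right)} = \sqrt{\sqrt{3} \cdot 3 i \sqrt{13} + 163} = \sqrt{3 i \sqrt{39} + 163} = \sqrt{163 + 3 i \sqrt{39}}$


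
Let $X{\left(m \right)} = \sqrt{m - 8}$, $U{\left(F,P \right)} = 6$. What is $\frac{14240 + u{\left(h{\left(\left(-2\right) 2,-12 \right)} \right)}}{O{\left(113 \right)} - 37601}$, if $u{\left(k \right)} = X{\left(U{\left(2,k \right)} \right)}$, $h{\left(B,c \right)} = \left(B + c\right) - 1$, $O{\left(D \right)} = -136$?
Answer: $- \frac{14240}{37737} - \frac{i \sqrt{2}}{37737} \approx -0.37735 - 3.7475 \cdot 10^{-5} i$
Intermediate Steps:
$h{\left(B,c \right)} = -1 + B + c$
$X{\left(m \right)} = \sqrt{-8 + m}$
$u{\left(k \right)} = i \sqrt{2}$ ($u{\left(k \right)} = \sqrt{-8 + 6} = \sqrt{-2} = i \sqrt{2}$)
$\frac{14240 + u{\left(h{\left(\left(-2\right) 2,-12 \right)} \right)}}{O{\left(113 \right)} - 37601} = \frac{14240 + i \sqrt{2}}{-136 - 37601} = \frac{14240 + i \sqrt{2}}{-37737} = \left(14240 + i \sqrt{2}\right) \left(- \frac{1}{37737}\right) = - \frac{14240}{37737} - \frac{i \sqrt{2}}{37737}$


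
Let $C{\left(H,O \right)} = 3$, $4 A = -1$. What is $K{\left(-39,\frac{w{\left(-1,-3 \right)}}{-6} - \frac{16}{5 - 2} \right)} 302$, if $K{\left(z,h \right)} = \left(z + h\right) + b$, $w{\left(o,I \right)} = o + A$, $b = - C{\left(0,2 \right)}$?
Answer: $- \frac{56927}{4} \approx -14232.0$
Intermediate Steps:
$A = - \frac{1}{4}$ ($A = \frac{1}{4} \left(-1\right) = - \frac{1}{4} \approx -0.25$)
$b = -3$ ($b = \left(-1\right) 3 = -3$)
$w{\left(o,I \right)} = - \frac{1}{4} + o$ ($w{\left(o,I \right)} = o - \frac{1}{4} = - \frac{1}{4} + o$)
$K{\left(z,h \right)} = -3 + h + z$ ($K{\left(z,h \right)} = \left(z + h\right) - 3 = \left(h + z\right) - 3 = -3 + h + z$)
$K{\left(-39,\frac{w{\left(-1,-3 \right)}}{-6} - \frac{16}{5 - 2} \right)} 302 = \left(-3 + \left(\frac{- \frac{1}{4} - 1}{-6} - \frac{16}{5 - 2}\right) - 39\right) 302 = \left(-3 - \left(- \frac{5}{24} + \frac{16}{3}\right) - 39\right) 302 = \left(-3 + \left(\frac{5}{24} - \frac{16}{3}\right) - 39\right) 302 = \left(-3 - \frac{41}{8} - 39\right) 302 = \left(- \frac{377}{8}\right) 302 = - \frac{56927}{4}$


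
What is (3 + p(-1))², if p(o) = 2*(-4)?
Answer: 25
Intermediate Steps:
p(o) = -8
(3 + p(-1))² = (3 - 8)² = (-5)² = 25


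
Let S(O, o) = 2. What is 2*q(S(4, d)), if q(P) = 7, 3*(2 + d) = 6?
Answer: 14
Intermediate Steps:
d = 0 (d = -2 + (1/3)*6 = -2 + 2 = 0)
2*q(S(4, d)) = 2*7 = 14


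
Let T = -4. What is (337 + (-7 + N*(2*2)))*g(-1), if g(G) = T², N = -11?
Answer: 4576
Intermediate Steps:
g(G) = 16 (g(G) = (-4)² = 16)
(337 + (-7 + N*(2*2)))*g(-1) = (337 + (-7 - 22*2))*16 = (337 + (-7 - 11*4))*16 = (337 + (-7 - 44))*16 = (337 - 51)*16 = 286*16 = 4576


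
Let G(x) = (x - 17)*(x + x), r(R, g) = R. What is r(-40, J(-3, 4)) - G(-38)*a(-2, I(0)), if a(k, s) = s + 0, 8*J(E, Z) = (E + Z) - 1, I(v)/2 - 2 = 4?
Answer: -50200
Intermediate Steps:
I(v) = 12 (I(v) = 4 + 2*4 = 4 + 8 = 12)
J(E, Z) = -⅛ + E/8 + Z/8 (J(E, Z) = ((E + Z) - 1)/8 = (-1 + E + Z)/8 = -⅛ + E/8 + Z/8)
G(x) = 2*x*(-17 + x) (G(x) = (-17 + x)*(2*x) = 2*x*(-17 + x))
a(k, s) = s
r(-40, J(-3, 4)) - G(-38)*a(-2, I(0)) = -40 - 2*(-38)*(-17 - 38)*12 = -40 - 2*(-38)*(-55)*12 = -40 - 4180*12 = -40 - 1*50160 = -40 - 50160 = -50200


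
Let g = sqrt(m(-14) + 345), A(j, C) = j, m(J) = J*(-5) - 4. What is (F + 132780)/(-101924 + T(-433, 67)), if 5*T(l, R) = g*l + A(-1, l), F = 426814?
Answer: -712952134685/129818252831 + 605760505*sqrt(411)/129818252831 ≈ -5.3973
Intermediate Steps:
m(J) = -4 - 5*J (m(J) = -5*J - 4 = -4 - 5*J)
g = sqrt(411) (g = sqrt((-4 - 5*(-14)) + 345) = sqrt((-4 + 70) + 345) = sqrt(66 + 345) = sqrt(411) ≈ 20.273)
T(l, R) = -1/5 + l*sqrt(411)/5 (T(l, R) = (sqrt(411)*l - 1)/5 = (l*sqrt(411) - 1)/5 = (-1 + l*sqrt(411))/5 = -1/5 + l*sqrt(411)/5)
(F + 132780)/(-101924 + T(-433, 67)) = (426814 + 132780)/(-101924 + (-1/5 + (1/5)*(-433)*sqrt(411))) = 559594/(-101924 + (-1/5 - 433*sqrt(411)/5)) = 559594/(-509621/5 - 433*sqrt(411)/5)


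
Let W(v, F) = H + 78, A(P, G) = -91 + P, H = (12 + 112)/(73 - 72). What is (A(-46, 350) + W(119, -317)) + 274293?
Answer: 274358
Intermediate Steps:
H = 124 (H = 124/1 = 124*1 = 124)
W(v, F) = 202 (W(v, F) = 124 + 78 = 202)
(A(-46, 350) + W(119, -317)) + 274293 = ((-91 - 46) + 202) + 274293 = (-137 + 202) + 274293 = 65 + 274293 = 274358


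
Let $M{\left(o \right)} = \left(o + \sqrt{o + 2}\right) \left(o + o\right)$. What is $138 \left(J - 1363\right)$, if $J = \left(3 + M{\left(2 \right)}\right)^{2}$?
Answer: $-138276$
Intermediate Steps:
$M{\left(o \right)} = 2 o \left(o + \sqrt{2 + o}\right)$ ($M{\left(o \right)} = \left(o + \sqrt{2 + o}\right) 2 o = 2 o \left(o + \sqrt{2 + o}\right)$)
$J = 361$ ($J = \left(3 + 2 \cdot 2 \left(2 + \sqrt{2 + 2}\right)\right)^{2} = \left(3 + 2 \cdot 2 \left(2 + \sqrt{4}\right)\right)^{2} = \left(3 + 2 \cdot 2 \left(2 + 2\right)\right)^{2} = \left(3 + 2 \cdot 2 \cdot 4\right)^{2} = \left(3 + 16\right)^{2} = 19^{2} = 361$)
$138 \left(J - 1363\right) = 138 \left(361 - 1363\right) = 138 \left(-1002\right) = -138276$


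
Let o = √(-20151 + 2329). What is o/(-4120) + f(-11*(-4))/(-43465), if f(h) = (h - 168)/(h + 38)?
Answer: 62/1782065 - I*√17822/4120 ≈ 3.4791e-5 - 0.032403*I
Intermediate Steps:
o = I*√17822 (o = √(-17822) = I*√17822 ≈ 133.5*I)
f(h) = (-168 + h)/(38 + h)
o/(-4120) + f(-11*(-4))/(-43465) = (I*√17822)/(-4120) + ((-168 - 11*(-4))/(38 - 11*(-4)))/(-43465) = (I*√17822)*(-1/4120) + ((-168 + 44)/(38 + 44))*(-1/43465) = -I*√17822/4120 + (-124/82)*(-1/43465) = -I*√17822/4120 + ((1/82)*(-124))*(-1/43465) = -I*√17822/4120 - 62/41*(-1/43465) = -I*√17822/4120 + 62/1782065 = 62/1782065 - I*√17822/4120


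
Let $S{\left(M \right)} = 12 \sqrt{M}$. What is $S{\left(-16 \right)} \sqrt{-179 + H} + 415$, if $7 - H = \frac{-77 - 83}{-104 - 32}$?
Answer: $415 - \frac{384 \sqrt{782}}{17} \approx -216.66$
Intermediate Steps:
$H = \frac{99}{17}$ ($H = 7 - \frac{-77 - 83}{-104 - 32} = 7 - - \frac{160}{-136} = 7 - \left(-160\right) \left(- \frac{1}{136}\right) = 7 - \frac{20}{17} = \frac{99}{17} \approx 5.8235$)
$S{\left(-16 \right)} \sqrt{-179 + H} + 415 = 12 \sqrt{-16} \sqrt{-179 + \frac{99}{17}} + 415 = 12 \cdot 4 i \sqrt{- \frac{2944}{17}} + 415 = 48 i \frac{8 i \sqrt{782}}{17} + 415 = - \frac{384 \sqrt{782}}{17} + 415 = 415 - \frac{384 \sqrt{782}}{17}$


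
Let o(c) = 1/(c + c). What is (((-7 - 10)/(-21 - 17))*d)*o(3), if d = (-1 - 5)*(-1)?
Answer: 17/38 ≈ 0.44737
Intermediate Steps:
o(c) = 1/(2*c)
d = 6 (d = -6*(-1) = 6)
(((-7 - 10)/(-21 - 17))*d)*o(3) = (((-7 - 10)/(-21 - 17))*6)*((½)/3) = (-17/(-38)*6)*((½)*(⅓)) = (-17*(-1/38)*6)*(⅙) = ((17/38)*6)*(⅙) = (51/19)*(⅙) = 17/38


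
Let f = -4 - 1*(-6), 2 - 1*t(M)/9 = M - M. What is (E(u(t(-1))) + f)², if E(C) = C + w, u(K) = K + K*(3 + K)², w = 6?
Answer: 63425296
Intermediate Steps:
t(M) = 18 (t(M) = 18 - 9*(M - M) = 18 - 9*0 = 18 + 0 = 18)
E(C) = 6 + C (E(C) = C + 6 = 6 + C)
f = 2 (f = -4 + 6 = 2)
(E(u(t(-1))) + f)² = ((6 + 18*(1 + (3 + 18)²)) + 2)² = ((6 + 18*(1 + 21²)) + 2)² = ((6 + 18*(1 + 441)) + 2)² = ((6 + 18*442) + 2)² = ((6 + 7956) + 2)² = (7962 + 2)² = 7964² = 63425296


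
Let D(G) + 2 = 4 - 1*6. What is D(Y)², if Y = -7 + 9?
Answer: 16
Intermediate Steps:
Y = 2
D(G) = -4 (D(G) = -2 + (4 - 1*6) = -2 + (4 - 6) = -2 - 2 = -4)
D(Y)² = (-4)² = 16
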